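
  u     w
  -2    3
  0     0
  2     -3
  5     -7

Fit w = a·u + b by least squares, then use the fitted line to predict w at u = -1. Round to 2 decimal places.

With design matrix A, AᵀA = [[33, 5]; [5, 4]] and Aᵀw = [-47, -7]ᵀ.
Determinant 33·4 − 5² = 107.
a = ((-47)·4 − 5·(-7))/107 = -153/107; b = (33·(-7) − 5·(-47))/107 = 4/107.
At u = -1: ŵ = (-153/107)·(-1) + (4/107)·(1) = 157/107.

ŵ = 1.47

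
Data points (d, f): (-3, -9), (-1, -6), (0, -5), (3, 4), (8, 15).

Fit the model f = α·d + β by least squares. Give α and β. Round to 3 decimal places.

α = 2.273, β = -3.383

Sums needed: Σd·d = 83, Σd = 7, Σ1 = 5.
For Mᵀf: Σd·f = 165, Σf = -1.
So MᵀM·[α, β]ᵀ = Mᵀf: [[83, 7]; [7, 5]]·[α, β]ᵀ = [165, -1]ᵀ.
det = 83·5 − 7² = 366.
α = (165·5 − 7·(-1))/366 = 416/183; β = (83·(-1) − 7·165)/366 = -619/183.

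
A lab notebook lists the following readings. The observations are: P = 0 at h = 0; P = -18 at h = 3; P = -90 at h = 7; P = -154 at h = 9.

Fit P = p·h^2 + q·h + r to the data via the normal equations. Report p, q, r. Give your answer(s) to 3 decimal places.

p = -1.939, q = 0.521, r = -0.582

From the data, Σh^2·h^2 = 9043, Σh^2·h = 1099, Σh^2 = 139, Σh·h = 139, Σh = 19, Σ1 = 4.
Right-hand side: Σh^2·P = -17046, Σh·P = -2070, ΣP = -262.
Normal equations: [[9043, 1099, 139]; [1099, 139, 19]; [139, 19, 4]]·[p, q, r]ᵀ = [-17046, -2070, -262]ᵀ.
Solving the 3×3 system (Gaussian elimination) gives p = -64/33, q = 86/165, r = -32/55.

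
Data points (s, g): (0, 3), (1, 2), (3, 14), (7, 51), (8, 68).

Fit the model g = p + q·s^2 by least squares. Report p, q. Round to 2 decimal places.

p = 2.79, q = 1.01

The normal system MᵀM·[p, q]ᵀ = Mᵀg is [[5, 123]; [123, 6579]]·[p, q]ᵀ = [138, 6979]ᵀ.
Δ = 5·6579 − 123² = 17766.
p = (138·6579 − 123·6979)/17766 = 16495/5922; q = (5·6979 − 123·138)/17766 = 17921/17766.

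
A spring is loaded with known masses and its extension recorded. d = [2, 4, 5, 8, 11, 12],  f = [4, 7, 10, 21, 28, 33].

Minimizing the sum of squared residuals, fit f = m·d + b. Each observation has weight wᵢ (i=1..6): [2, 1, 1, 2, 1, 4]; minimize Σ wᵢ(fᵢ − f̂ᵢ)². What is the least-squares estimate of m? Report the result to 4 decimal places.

m = 2.9765

Entries of XᵀWX: Σwᵢ·d·d = 874, Σwᵢ·d = 88, Σwᵢ·1 = 11.
Right-hand side: Σwᵢ·d·f = 2322, Σwᵢ·f = 227.
So XᵀWX·[m, b]ᵀ = XᵀWf: [[874, 88]; [88, 11]]·[m, b]ᵀ = [2322, 227]ᵀ.
det = 874·11 − 88² = 1870.
m = (2322·11 − 88·227)/1870 = 253/85; b = (874·227 − 88·2322)/1870 = -2969/935.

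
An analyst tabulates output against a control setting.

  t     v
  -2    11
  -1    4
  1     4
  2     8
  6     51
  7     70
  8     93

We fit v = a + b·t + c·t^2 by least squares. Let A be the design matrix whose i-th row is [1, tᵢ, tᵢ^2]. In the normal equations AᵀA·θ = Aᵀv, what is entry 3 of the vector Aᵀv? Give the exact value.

Entry 3 ↔ basis t^2, so (Aᵀv)_{3} = Σᵢ (t^2)·vᵢ = (4)·(11) + (1)·(4) + (1)·(4) + (4)·(8) + (36)·(51) + (49)·(70) + (64)·(93) = 11302.

11302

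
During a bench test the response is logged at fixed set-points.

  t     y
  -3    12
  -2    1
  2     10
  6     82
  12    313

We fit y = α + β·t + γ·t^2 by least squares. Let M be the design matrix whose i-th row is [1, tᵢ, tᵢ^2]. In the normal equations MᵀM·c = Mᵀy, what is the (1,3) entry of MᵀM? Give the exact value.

197

Row 1 ↔ basis 1, column 3 ↔ basis t^2, so (MᵀM)_{1,3} = Σᵢ t^2 = (1)·(9) + (1)·(4) + (1)·(4) + (1)·(36) + (1)·(144) = 197.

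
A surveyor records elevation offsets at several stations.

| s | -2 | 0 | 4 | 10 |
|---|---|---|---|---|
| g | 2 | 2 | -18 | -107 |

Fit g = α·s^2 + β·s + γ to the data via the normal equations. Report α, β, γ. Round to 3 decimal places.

α = -0.953, β = -1.428, γ = 2.614

The normal equations are: 10272·α + 1056·β + 120·γ = -10980;  1056·α + 120·β + 12·γ = -1146;  120·α + 12·β + 4·γ = -121.
(Σs^2·s^2 = 10272, Σs^2·s = 1056, Σs^2 = 120, Σs·s = 120, Σs = 12, Σ1 = 4, Σs^2·g = -10980, Σs·g = -1146, Σg = -121.)
Row-reducing yields α = -503/528, β = -377/264, γ = 115/44.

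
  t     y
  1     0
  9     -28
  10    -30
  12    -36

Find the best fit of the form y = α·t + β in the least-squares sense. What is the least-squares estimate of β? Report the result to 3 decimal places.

Sums needed: Σt·t = 326, Σt = 32, Σ1 = 4.
Right-hand side: Σt·y = -984, Σy = -94.
So AᵀA·[α, β]ᵀ = Aᵀy: [[326, 32]; [32, 4]]·[α, β]ᵀ = [-984, -94]ᵀ.
Δ = 326·4 − 32² = 280.
α = ((-984)·4 − 32·(-94))/280 = -116/35; β = (326·(-94) − 32·(-984))/280 = 211/70.

β = 3.014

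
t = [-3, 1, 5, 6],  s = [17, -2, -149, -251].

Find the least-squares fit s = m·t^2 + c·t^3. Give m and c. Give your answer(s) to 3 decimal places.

The normal system MᵀM·[m, c]ᵀ = Mᵀs is [[2003, 10659]; [10659, 63011]]·[m, c]ᵀ = [-12610, -73302]ᵀ.
det = 2003·63011 − 10659² = 12596752.
m = ((-12610)·63011 − 10659·(-73302))/12596752 = -3310673/3149188; c = (2003·(-73302) − 10659·(-12610))/12596752 = -3103479/3149188.

m = -1.051, c = -0.985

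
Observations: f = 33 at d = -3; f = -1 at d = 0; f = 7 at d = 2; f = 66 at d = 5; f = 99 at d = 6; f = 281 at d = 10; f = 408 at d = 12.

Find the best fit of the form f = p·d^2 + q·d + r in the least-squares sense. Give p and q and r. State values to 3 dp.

Setting ∂/∂p … = 0 gives: 32754·p + 3050·q + 318·r = 92391;  3050·p + 318·q + 32·r = 8545;  318·p + 32·q + 7·r = 893.
(Σd^2·d^2 = 32754, Σd^2·d = 3050, Σd^2 = 318, Σd·d = 318, Σd = 32, Σ1 = 7, Σd^2·f = 92391, Σd·f = 8545, Σf = 893.)
Row-reducing yields p = 3106305/1042244, q = -1789677/1042244, r = 13469/521122.

p = 2.980, q = -1.717, r = 0.026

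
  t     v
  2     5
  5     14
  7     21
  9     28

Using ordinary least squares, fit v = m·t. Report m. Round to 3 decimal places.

m = 3.013

MᵀM·[m]ᵀ = Mᵀv reads: 159·m = 479.
Hence m = 479 / 159 ≈ 3.01258.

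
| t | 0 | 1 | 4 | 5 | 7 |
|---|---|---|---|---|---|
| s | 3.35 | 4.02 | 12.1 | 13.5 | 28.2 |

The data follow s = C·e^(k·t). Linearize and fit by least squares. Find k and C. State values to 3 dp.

Taking logs, ln s = k·t + ln C, so regress ln s on t.
XᵀX = [[91.0000, 17.0000]; [17.0000, 5]], rhs = [47.7528, 11.0355]ᵀ  (here Σt = 17.0000, Σ(t)² = 91.0000, Σln s = 11.0355, Σt·ln s = 47.7528).
Slope k = (n·Σt·ln s − Σt·Σln s)/(n·Σ(t)² − (Σt)²) = (5·47.7528 − 17.0000·11.0355)/166.0000 = 0.30820; ln C = (Σln s − k·Σt)/n = 1.15921, so C = exp(1.15921) = 3.18742.

k = 0.308, C = 3.187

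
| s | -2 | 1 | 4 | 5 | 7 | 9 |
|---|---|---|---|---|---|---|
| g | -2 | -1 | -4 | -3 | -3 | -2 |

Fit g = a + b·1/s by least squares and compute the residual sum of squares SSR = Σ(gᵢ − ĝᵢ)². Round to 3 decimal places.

SSR = 4.996

Normal-equation sums: Σ1 = 6, Σ1/s = 1517/1260, Σ1/s·1/s = 2199229/1587600.
Moment sums: Σg = -15, Σ1/s·g = -709/315.
Δ = 6·(2199229/1587600) − (1517/1260)² = 2178817/317520.
a = ((-15)·(2199229/1587600) − (1517/1260)·(-709/315))/(2178817/317520) = -28686223/10894085; b = (6·(-709/315) − (1517/1260)·(-15))/(2178817/317520) = 1446228/2178817.
Residuals: 10513623/10894085, 10560998/10894085, -16697902/10894085, -1088452/2178817, -5029052/10894085, 6094593/10894085; SSR = 54428114/10894085.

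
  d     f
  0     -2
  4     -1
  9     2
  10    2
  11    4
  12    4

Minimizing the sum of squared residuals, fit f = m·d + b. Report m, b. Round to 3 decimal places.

m = 0.521, b = -2.497

The normal system XᵀX·[m, b]ᵀ = Xᵀf is [[462, 46]; [46, 6]]·[m, b]ᵀ = [126, 9]ᵀ.
Δ = 462·6 − 46² = 656.
m = (126·6 − 46·9)/656 = 171/328; b = (462·9 − 46·126)/656 = -819/328.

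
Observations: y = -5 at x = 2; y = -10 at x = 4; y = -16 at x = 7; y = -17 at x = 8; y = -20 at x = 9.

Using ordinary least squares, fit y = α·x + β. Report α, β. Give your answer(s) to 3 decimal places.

α = -2.059, β = -1.247

From the data, Σx·x = 214, Σx = 30, Σ1 = 5.
And Σx·y = -478, Σy = -68.
Determinant 214·5 − 30² = 170.
α = ((-478)·5 − 30·(-68))/170 = -35/17; β = (214·(-68) − 30·(-478))/170 = -106/85.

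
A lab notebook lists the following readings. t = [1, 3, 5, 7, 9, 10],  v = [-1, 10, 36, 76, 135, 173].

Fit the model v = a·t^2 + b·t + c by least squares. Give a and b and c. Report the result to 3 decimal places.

Sums needed: Σt^2·t^2 = 19669, Σt^2·t = 2225, Σt^2 = 265, Σt·t = 265, Σt = 35, Σ1 = 6.
For Xᵀv: Σt^2·v = 32948, Σt·v = 3686, Σv = 429.
So XᵀX·[a, b, c]ᵀ = Xᵀv: [[19669, 2225, 265]; [2225, 265, 35]; [265, 35, 6]]·[a, b, c]ᵀ = [32948, 3686, 429]ᵀ.
Row-reducing yields a = 14371/6978, b = -123439/34890, c = 1370/1163.

a = 2.059, b = -3.538, c = 1.178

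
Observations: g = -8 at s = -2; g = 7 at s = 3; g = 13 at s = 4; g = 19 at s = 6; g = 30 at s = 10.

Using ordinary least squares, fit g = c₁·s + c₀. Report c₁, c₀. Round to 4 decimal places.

Entries of XᵀX: Σs·s = 165, Σs = 21, Σ1 = 5.
Right-hand side: Σs·g = 503, Σg = 61.
det = 165·5 − 21² = 384.
c₁ = (503·5 − 21·61)/384 = 617/192; c₀ = (165·61 − 21·503)/384 = -83/64.

c₁ = 3.2135, c₀ = -1.2969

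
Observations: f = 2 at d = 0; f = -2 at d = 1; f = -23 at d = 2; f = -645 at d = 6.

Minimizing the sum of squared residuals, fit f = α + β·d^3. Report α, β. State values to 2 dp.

AᵀA·[α, β]ᵀ = Aᵀf reads: 4·α + 225·β = -668;  225·α + 46721·β = -139506.
Determinant 4·46721 − 225² = 136259.
α = ((-668)·46721 − 225·(-139506))/136259 = 179222/136259; β = (4·(-139506) − 225·(-668))/136259 = -407724/136259.

α = 1.32, β = -2.99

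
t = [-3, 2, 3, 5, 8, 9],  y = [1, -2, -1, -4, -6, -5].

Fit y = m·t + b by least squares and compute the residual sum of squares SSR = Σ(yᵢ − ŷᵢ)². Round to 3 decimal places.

SSR = 3.323

Normal-equation sums: Σt·t = 192, Σt = 24, Σ1 = 6.
Moment sums: Σt·y = -123, Σy = -17.
det = 192·6 − 24² = 576.
m = ((-123)·6 − 24·(-17))/576 = -55/96; b = (192·(-17) − 24·(-123))/576 = -13/24.
Residuals: -17/96, -5/16, 121/96, -19/32, -7/8, 67/96; SSR = 319/96.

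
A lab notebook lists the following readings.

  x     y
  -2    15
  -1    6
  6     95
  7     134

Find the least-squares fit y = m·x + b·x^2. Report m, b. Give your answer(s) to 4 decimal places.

Setting ∂/∂m … = 0 gives: 90·m + 550·b = 1472;  550·m + 3714·b = 10052.
(Σx·x = 90, Σx·x^2 = 550, Σx^2·x^2 = 3714, Σx·y = 1472, Σx^2·y = 10052.)
Eliminating b: 3714·(row 1) − 550·(row 2) gives 31760·m = 3714·1472 − 550·10052 = -61592, so m = -7699/3970.
Then b = (10052 − 550·(-7699/3970))/3714 = 2377/794.

m = -1.9393, b = 2.9937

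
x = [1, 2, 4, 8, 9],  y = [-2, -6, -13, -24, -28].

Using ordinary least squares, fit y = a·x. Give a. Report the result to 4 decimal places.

Sums needed: Σx·x = 166.
Right-hand side: Σx·y = -510.
a = (-510)/166 = -3.07229.

a = -3.0723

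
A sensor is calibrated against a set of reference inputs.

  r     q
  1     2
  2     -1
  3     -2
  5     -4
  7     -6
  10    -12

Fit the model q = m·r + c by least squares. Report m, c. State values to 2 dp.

Forming MᵀM = [[188, 28]; [28, 6]] and Mᵀq = [-188, -23]ᵀ gives MᵀM·[m, c]ᵀ = Mᵀq.
Eliminating c: 6·(row 1) − 28·(row 2) gives 344·m = 6·(-188) − 28·(-23) = -484, so m = -121/86.
Then c = ((-23) − 28·(-121/86))/6 = 235/86.

m = -1.41, c = 2.73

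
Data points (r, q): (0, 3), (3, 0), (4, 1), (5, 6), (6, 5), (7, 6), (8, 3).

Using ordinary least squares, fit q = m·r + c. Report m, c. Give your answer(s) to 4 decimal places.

m = 0.3882, c = 1.5987

Forming MᵀM = [[199, 33]; [33, 7]] and Mᵀq = [130, 24]ᵀ gives MᵀM·[m, c]ᵀ = Mᵀq.
det = 199·7 − 33² = 304.
m = (130·7 − 33·24)/304 = 59/152; c = (199·24 − 33·130)/304 = 243/152.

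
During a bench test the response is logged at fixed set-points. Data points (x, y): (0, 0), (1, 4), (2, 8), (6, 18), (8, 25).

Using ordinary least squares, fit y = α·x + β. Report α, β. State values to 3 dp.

From the data, Σx·x = 105, Σx = 17, Σ1 = 5.
Moment sums: Σx·y = 328, Σy = 55.
AᵀA·[α, β]ᵀ = Aᵀy becomes [[105, 17]; [17, 5]]·[α, β]ᵀ = [328, 55]ᵀ.
det = 105·5 − 17² = 236.
α = (328·5 − 17·55)/236 = 705/236; β = (105·55 − 17·328)/236 = 199/236.

α = 2.987, β = 0.843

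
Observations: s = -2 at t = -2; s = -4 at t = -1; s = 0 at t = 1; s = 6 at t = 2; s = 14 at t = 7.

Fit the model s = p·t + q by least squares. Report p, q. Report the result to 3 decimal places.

XᵀX·[p, q]ᵀ = Xᵀs reads: 59·p + 7·q = 118;  7·p + 5·q = 14.
Determinant 59·5 − 7² = 246.
p = (118·5 − 7·14)/246 = 2; q = (59·14 − 7·118)/246 = 0.

p = 2.000, q = 0.000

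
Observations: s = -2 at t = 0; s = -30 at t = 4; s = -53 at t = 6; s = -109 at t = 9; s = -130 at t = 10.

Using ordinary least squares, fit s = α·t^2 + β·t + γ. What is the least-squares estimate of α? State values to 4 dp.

Normal-equation sums: Σt^2·t^2 = 18113, Σt^2·t = 2009, Σt^2 = 233, Σt·t = 233, Σt = 29, Σ1 = 5.
Right-hand side: Σt^2·s = -24217, Σt·s = -2719, Σs = -324.
So XᵀX·[α, β, γ]ᵀ = Xᵀs: [[18113, 2009, 233]; [2009, 233, 29]; [233, 29, 5]]·[α, β, γ]ᵀ = [-24217, -2719, -324]ᵀ.
Row-reducing yields α = -16097/15708, β = -40219/15708, γ = -2874/1309.

α = -1.0248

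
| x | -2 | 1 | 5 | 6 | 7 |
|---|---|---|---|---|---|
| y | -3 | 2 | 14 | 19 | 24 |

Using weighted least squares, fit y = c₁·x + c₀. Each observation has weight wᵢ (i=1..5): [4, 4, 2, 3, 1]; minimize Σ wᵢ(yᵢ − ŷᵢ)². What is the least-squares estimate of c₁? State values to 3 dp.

Entries of MᵀWM: Σwᵢ·x·x = 227, Σwᵢ·x = 31, Σwᵢ·1 = 14.
Right-hand side: Σwᵢ·x·y = 682, Σwᵢ·y = 105.
Eliminating c₀: 14·(row 1) − 31·(row 2) gives 2217·c₁ = 14·682 − 31·105 = 6293, so c₁ = 6293/2217.
Then c₀ = (105 − 31·(6293/2217))/14 = 2693/2217.

c₁ = 2.839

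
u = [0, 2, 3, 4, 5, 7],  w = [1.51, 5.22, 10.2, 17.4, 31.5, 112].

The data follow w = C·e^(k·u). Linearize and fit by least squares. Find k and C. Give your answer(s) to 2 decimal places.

Taking logs, ln w = k·u + ln C, so regress ln w on u.
Σu = 21.0000, Σ(u)² = 103.0000, Σln w = 15.4120, Σu·ln w = 71.9775.
Equations: 103.0000·k + 21.0000·ln C = 71.9775;  21.0000·k + 6·ln C = 15.4120.
Slope k = (n·Σu·ln w − Σu·Σln w)/(n·Σ(u)² − (Σu)²) = (6·71.9775 − 21.0000·15.4120)/177.0000 = 0.61138; ln C = (Σln w − k·Σu)/n = 0.42884, so C = exp(0.42884) = 1.53547.

k = 0.61, C = 1.54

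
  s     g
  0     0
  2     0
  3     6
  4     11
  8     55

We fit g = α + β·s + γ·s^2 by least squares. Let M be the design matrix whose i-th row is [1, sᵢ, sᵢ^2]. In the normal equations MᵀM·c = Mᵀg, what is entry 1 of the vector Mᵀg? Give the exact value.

72

Entry 1 ↔ basis 1, so (Mᵀg)_{1} = Σᵢ gᵢ = (1)·(0) + (1)·(0) + (1)·(6) + (1)·(11) + (1)·(55) = 72.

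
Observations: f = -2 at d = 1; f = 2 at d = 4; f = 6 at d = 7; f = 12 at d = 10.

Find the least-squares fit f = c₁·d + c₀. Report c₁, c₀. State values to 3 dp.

c₁ = 1.533, c₀ = -3.933

From the data, Σd·d = 166, Σd = 22, Σ1 = 4.
Right-hand side: Σd·f = 168, Σf = 18.
MᵀM·[c₁, c₀]ᵀ = Mᵀf becomes [[166, 22]; [22, 4]]·[c₁, c₀]ᵀ = [168, 18]ᵀ.
Eliminating c₀: 4·(row 1) − 22·(row 2) gives 180·c₁ = 4·168 − 22·18 = 276, so c₁ = 23/15.
Then c₀ = (18 − 22·(23/15))/4 = -59/15.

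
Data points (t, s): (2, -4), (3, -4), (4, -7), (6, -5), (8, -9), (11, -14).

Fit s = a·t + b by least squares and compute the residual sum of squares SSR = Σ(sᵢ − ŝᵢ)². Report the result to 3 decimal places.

MᵀM·[a, b]ᵀ = Mᵀs reads: 250·a + 34·b = -304;  34·a + 6·b = -43.
(Σt·t = 250, Σt = 34, Σ1 = 6, Σt·s = -304, Σs = -43.)
Δ = 250·6 − 34² = 344.
a = ((-304)·6 − 34·(-43))/344 = -181/172; b = (250·(-43) − 34·(-304))/344 = -207/172.
Residuals: -119/172, 31/86, -273/172, 433/172, 107/172, -105/86; SSR = 1951/172.

SSR = 11.343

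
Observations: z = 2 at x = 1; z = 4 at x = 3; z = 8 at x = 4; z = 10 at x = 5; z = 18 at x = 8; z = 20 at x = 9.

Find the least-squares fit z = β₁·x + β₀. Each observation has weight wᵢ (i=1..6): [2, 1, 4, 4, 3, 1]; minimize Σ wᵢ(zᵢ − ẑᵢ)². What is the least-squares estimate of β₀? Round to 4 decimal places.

β₀ = -1.4084

Forming AᵀWA = [[448, 74]; [74, 15]] and AᵀWz = [956, 154]ᵀ gives AᵀWA·[β₁, β₀]ᵀ = AᵀWz.
det = 448·15 − 74² = 1244.
β₁ = (956·15 − 74·154)/1244 = 736/311; β₀ = (448·154 − 74·956)/1244 = -438/311.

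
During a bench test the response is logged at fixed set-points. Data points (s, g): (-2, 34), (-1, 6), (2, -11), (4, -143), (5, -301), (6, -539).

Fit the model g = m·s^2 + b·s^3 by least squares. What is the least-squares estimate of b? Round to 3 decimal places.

b = -2.975

Normal-equation sums: Σs^2·s^2 = 2210, Σs^2·s^3 = 11924, Σs^3·s^3 = 66506.
And Σs^2·g = -29119, Σs^3·g = -163567.
Normal equations: [[2210, 11924]; [11924, 66506]]·[m, b]ᵀ = [-29119, -163567]ᵀ.
det = 2210·66506 − 11924² = 4796484.
m = ((-29119)·66506 − 11924·(-163567))/4796484 = 29837/10382; b = (2210·(-163567) − 11924·(-29119))/4796484 = -339717/114202.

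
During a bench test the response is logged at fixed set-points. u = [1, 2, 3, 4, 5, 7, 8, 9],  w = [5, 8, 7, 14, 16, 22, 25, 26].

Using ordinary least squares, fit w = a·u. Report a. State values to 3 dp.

a = 3.076

With design matrix M, MᵀM = [[249]] and Mᵀw = [766]ᵀ.
a = 766/249 = 3.07631.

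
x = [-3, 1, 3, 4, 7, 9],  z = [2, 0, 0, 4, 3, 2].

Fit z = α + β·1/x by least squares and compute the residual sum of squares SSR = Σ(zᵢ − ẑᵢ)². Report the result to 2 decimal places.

Normal-equation sums: Σ1 = 6, Σ1/x = 379/252, Σ1/x·1/x = 83665/63504.
Right-hand side: Σz = 11, Σ1/x·z = 62/63.
AᵀA·[α, β]ᵀ = Aᵀz becomes [[6, 379/252]; [379/252, 83665/63504]]·[α, β]ᵀ = [11, 62/63]ᵀ.
Determinant 6·(83665/63504) − (379/252)² = 358349/63504.
α = (11·(83665/63504) − (379/252)·(62/63))/(358349/63504) = 826323/358349; β = (6·(62/63) − (379/252)·11)/(358349/63504) = -675612/358349.
Residuals: -334829/358349, -150711/358349, -601119/358349, 775976/358349, 345240/358349, -34557/358349; SSR = 3400852/358349.

SSR = 9.49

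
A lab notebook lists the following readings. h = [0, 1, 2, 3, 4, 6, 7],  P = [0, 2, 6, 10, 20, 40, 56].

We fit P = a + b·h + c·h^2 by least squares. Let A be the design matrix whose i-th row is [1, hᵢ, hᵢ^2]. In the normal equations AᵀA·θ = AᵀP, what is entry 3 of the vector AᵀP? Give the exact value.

4620

Entry 3 ↔ basis h^2, so (AᵀP)_{3} = Σᵢ (h^2)·Pᵢ = (0)·(0) + (1)·(2) + (4)·(6) + (9)·(10) + (16)·(20) + (36)·(40) + (49)·(56) = 4620.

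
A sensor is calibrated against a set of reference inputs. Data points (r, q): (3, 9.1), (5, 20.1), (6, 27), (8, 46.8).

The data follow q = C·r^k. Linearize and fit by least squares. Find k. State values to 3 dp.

k = 1.654

Taking logs, ln q = k·ln r + ln C, so regress ln q on ln r.
Σln r = 6.5793, Σ(ln r)² = 11.3317, Σln q = 12.3507, Σln r·ln q = 21.1581.
Equations: 11.3317·k + 6.5793·ln C = 21.1581;  6.5793·k + 4·ln C = 12.3507.
Solving (det = 2.0403): k = 1.65372, ln C = 0.36762.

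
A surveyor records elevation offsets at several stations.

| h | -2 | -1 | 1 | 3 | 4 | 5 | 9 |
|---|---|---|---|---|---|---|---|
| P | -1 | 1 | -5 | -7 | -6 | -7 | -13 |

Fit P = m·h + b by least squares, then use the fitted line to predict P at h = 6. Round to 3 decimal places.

P̂ = -9.192

With design matrix M, MᵀM = [[137, 19]; [19, 7]] and MᵀP = [-201, -38]ᵀ.
Eliminating b: 7·(row 1) − 19·(row 2) gives 598·m = 7·(-201) − 19·(-38) = -685, so m = -685/598.
Then b = ((-38) − 19·(-685/598))/7 = -1387/598.
At h = 6: P̂ = (-685/598)·(6) + (-1387/598)·(1) = -239/26.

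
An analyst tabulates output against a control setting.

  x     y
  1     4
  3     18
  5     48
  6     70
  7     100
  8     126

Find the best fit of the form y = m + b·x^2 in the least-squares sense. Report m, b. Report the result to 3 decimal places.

m = 0.618, b = 1.969

Setting ∂/∂m … = 0 gives: 6·m + 184·b = 366;  184·m + 8500·b = 16850.
(Σ1 = 6, Σx^2 = 184, Σx^2·x^2 = 8500, Σy = 366, Σx^2·y = 16850.)
det = 6·8500 − 184² = 17144.
m = (366·8500 − 184·16850)/17144 = 1325/2143; b = (6·16850 − 184·366)/17144 = 8439/4286.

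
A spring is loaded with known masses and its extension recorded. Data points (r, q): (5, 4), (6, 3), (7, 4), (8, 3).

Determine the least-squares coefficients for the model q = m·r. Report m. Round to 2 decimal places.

Entries of AᵀA: Σr·r = 174.
And Σr·q = 90.
AᵀA·[m]ᵀ = Aᵀq becomes [[174]]·[m]ᵀ = [90]ᵀ.
Hence m = 90 / 174 ≈ 0.517241.

m = 0.52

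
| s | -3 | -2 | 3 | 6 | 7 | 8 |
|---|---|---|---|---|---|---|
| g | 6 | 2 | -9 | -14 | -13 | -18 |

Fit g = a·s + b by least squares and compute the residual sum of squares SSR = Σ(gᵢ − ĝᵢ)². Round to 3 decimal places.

SSR = 11.329

Normal-equation sums: Σs·s = 171, Σs = 19, Σ1 = 6.
And Σs·g = -368, Σg = -46.
det = 171·6 − 19² = 665.
a = ((-368)·6 − 19·(-46))/665 = -1334/665; b = (171·(-46) − 19·(-368))/665 = -46/35.
Residuals: 862/665, -464/665, -1109/665, -432/665, 1567/665, -424/665; SSR = 7534/665.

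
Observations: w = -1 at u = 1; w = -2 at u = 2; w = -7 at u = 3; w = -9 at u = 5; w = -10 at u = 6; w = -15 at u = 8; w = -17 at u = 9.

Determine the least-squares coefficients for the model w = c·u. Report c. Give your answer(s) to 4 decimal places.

c = -1.8364

The normal system XᵀX·[c]ᵀ = Xᵀw is [[220]]·[c]ᵀ = [-404]ᵀ.
Hence c = -404 / 220 ≈ -1.83636.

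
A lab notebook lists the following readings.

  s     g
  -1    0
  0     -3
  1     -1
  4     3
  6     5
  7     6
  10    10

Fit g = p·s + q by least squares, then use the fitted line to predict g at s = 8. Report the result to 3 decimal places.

ĝ = 7.293

Entries of XᵀX: Σs·s = 203, Σs = 27, Σ1 = 7.
For Xᵀg: Σs·g = 183, Σg = 20.
XᵀX·[p, q]ᵀ = Xᵀg becomes [[203, 27]; [27, 7]]·[p, q]ᵀ = [183, 20]ᵀ.
Δ = 203·7 − 27² = 692.
p = (183·7 − 27·20)/692 = 741/692; q = (203·20 − 27·183)/692 = -881/692.
At s = 8: ĝ = (741/692)·(8) + (-881/692)·(1) = 5047/692.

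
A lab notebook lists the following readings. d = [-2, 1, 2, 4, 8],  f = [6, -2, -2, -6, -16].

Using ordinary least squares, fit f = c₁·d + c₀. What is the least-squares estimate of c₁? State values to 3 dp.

From the data, Σd·d = 89, Σd = 13, Σ1 = 5.
And Σd·f = -170, Σf = -20.
MᵀM·[c₁, c₀]ᵀ = Mᵀf becomes [[89, 13]; [13, 5]]·[c₁, c₀]ᵀ = [-170, -20]ᵀ.
Δ = 89·5 − 13² = 276.
c₁ = ((-170)·5 − 13·(-20))/276 = -295/138; c₀ = (89·(-20) − 13·(-170))/276 = 215/138.

c₁ = -2.138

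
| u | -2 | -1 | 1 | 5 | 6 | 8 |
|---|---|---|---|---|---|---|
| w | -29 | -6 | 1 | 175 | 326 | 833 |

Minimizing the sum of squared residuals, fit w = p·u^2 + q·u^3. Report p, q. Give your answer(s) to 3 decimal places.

p = -2.973, q = 1.999

Compute the Gram sums: Σu^2·u^2 = 6035, Σu^2·u^3 = 43637, Σu^3·u^3 = 324491.
Right-hand side: Σu^2·w = 69302, Σu^3·w = 519026.
AᵀA·[p, q]ᵀ = Aᵀw becomes [[6035, 43637]; [43637, 324491]]·[p, q]ᵀ = [69302, 519026]ᵀ.
det = 6035·324491 − 43637² = 54115416.
p = (69302·324491 − 43637·519026)/54115416 = -6702595/2254809; q = (6035·519026 − 43637·69302)/54115416 = 4507939/2254809.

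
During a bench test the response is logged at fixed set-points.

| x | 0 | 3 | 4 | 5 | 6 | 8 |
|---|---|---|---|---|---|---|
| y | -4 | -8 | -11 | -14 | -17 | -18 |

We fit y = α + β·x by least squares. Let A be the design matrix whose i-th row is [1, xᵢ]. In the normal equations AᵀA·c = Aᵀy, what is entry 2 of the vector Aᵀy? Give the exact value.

Entry 2 ↔ basis x, so (Aᵀy)_{2} = Σᵢ (x)·yᵢ = (0)·(-4) + (3)·(-8) + (4)·(-11) + (5)·(-14) + (6)·(-17) + (8)·(-18) = -384.

-384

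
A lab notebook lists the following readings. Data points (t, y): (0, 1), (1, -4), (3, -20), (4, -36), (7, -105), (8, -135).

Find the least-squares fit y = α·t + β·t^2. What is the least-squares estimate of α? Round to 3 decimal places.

Setting ∂/∂α … = 0 gives: 139·α + 947·β = -2023;  947·α + 6835·β = -14545.
(Σt·t = 139, Σt·t^2 = 947, Σt^2·t^2 = 6835, Σt·y = -2023, Σt^2·y = -14545.)
det = 139·6835 − 947² = 53256.
α = ((-2023)·6835 − 947·(-14545))/53256 = -26545/26628; β = (139·(-14545) − 947·(-2023))/53256 = -52987/26628.

α = -0.997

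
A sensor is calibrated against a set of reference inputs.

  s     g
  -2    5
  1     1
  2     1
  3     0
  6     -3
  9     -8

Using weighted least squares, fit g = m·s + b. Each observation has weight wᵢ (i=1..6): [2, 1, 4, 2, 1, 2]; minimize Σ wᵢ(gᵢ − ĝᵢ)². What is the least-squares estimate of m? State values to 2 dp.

m = -1.16

Normal-equation sums: Σwᵢ·s·s = 241, Σwᵢ·s = 35, Σwᵢ·1 = 12.
And Σwᵢ·s·g = -173, Σwᵢ·g = -4.
So MᵀWM·[m, b]ᵀ = MᵀWg: [[241, 35]; [35, 12]]·[m, b]ᵀ = [-173, -4]ᵀ.
Eliminating b: 12·(row 1) − 35·(row 2) gives 1667·m = 12·(-173) − 35·(-4) = -1936, so m = -1936/1667.
Then b = ((-4) − 35·(-1936/1667))/12 = 5091/1667.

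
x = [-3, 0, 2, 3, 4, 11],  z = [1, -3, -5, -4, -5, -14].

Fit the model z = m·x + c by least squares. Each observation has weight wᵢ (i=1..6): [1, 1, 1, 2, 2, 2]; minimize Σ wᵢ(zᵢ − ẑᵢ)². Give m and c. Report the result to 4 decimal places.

m = -1.0592, c = -1.7697

MᵀWM·[m, c]ᵀ = MᵀWz reads: 305·m + 35·c = -385;  35·m + 9·c = -53.
(Σwᵢ·x·x = 305, Σwᵢ·x = 35, Σwᵢ·1 = 9, Σwᵢ·x·z = -385, Σwᵢ·z = -53.)
det = 305·9 − 35² = 1520.
m = ((-385)·9 − 35·(-53))/1520 = -161/152; c = (305·(-53) − 35·(-385))/1520 = -269/152.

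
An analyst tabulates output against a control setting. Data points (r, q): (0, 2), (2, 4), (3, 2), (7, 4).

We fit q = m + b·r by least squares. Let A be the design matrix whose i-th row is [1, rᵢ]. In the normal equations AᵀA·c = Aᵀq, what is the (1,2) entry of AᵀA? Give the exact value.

12

Row 1 ↔ basis 1, column 2 ↔ basis r, so (AᵀA)_{1,2} = Σᵢ r = (1)·(0) + (1)·(2) + (1)·(3) + (1)·(7) = 12.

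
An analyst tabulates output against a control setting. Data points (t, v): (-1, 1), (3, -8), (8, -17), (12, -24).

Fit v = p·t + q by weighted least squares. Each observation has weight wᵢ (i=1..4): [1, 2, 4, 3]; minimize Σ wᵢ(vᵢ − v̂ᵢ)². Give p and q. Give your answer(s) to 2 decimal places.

p = -1.87, q = -1.85

Compute the Gram sums: Σwᵢ·t·t = 707, Σwᵢ·t = 73, Σwᵢ·1 = 10.
For AᵀWv: Σwᵢ·t·v = -1457, Σwᵢ·v = -155.
So AᵀWA·[p, q]ᵀ = AᵀWv: [[707, 73]; [73, 10]]·[p, q]ᵀ = [-1457, -155]ᵀ.
det = 707·10 − 73² = 1741.
p = ((-1457)·10 − 73·(-155))/1741 = -3255/1741; q = (707·(-155) − 73·(-1457))/1741 = -3224/1741.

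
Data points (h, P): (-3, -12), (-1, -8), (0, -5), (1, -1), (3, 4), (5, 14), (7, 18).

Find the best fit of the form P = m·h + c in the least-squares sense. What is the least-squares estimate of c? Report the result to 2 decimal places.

Normal-equation sums: Σh·h = 94, Σh = 12, Σ1 = 7.
For MᵀP: Σh·P = 251, ΣP = 10.
So MᵀM·[m, c]ᵀ = MᵀP: [[94, 12]; [12, 7]]·[m, c]ᵀ = [251, 10]ᵀ.
Eliminating c: 7·(row 1) − 12·(row 2) gives 514·m = 7·251 − 12·10 = 1637, so m = 1637/514.
Then c = (10 − 12·(1637/514))/7 = -1036/257.

c = -4.03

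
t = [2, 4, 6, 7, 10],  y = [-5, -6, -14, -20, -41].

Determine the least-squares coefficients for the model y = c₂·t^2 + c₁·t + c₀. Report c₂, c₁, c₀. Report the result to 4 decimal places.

c₂ = -0.5555, c₁ = 2.0742, c₀ = -6.4549

The normal equations are: 13969·c₂ + 1631·c₁ + 205·c₀ = -5700;  1631·c₂ + 205·c₁ + 29·c₀ = -668;  205·c₂ + 29·c₁ + 5·c₀ = -86.
(Σt^2·t^2 = 13969, Σt^2·t = 1631, Σt^2 = 205, Σt·t = 205, Σt = 29, Σ1 = 5, Σt^2·y = -5700, Σt·y = -668, Σy = -86.)
Row-reducing yields c₂ = -6521/11739, c₁ = 1873/903, c₀ = -25258/3913.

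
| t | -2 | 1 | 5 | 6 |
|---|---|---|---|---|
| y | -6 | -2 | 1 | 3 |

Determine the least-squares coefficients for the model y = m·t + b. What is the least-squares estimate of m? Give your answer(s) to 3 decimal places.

m = 1.049

Forming XᵀX = [[66, 10]; [10, 4]] and Xᵀy = [33, -4]ᵀ gives XᵀX·[m, b]ᵀ = Xᵀy.
det = 66·4 − 10² = 164.
m = (33·4 − 10·(-4))/164 = 43/41; b = (66·(-4) − 10·33)/164 = -297/82.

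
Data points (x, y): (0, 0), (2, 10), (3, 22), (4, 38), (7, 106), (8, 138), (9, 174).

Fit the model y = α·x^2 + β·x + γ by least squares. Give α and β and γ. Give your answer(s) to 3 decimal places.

α = 2.001, β = 1.268, γ = -0.003

Sums needed: Σx^2·x^2 = 13411, Σx^2·x = 1683, Σx^2 = 223, Σx·x = 223, Σx = 33, Σ1 = 7.
Right-hand side: Σx^2·y = 28966, Σx·y = 3650, Σy = 488.
Normal equations: [[13411, 1683, 223]; [1683, 223, 33]; [223, 33, 7]]·[α, β, γ]ᵀ = [28966, 3650, 488]ᵀ.
Row-reducing yields α = 91733/45849, β = 19383/15283, γ = -152/45849.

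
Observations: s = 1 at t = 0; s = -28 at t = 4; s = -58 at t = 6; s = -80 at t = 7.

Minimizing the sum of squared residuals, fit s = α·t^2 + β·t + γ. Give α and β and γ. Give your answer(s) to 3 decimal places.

Normal-equation sums: Σt^2·t^2 = 3953, Σt^2·t = 623, Σt^2 = 101, Σt·t = 101, Σt = 17, Σ1 = 4.
Moment sums: Σt^2·s = -6456, Σt·s = -1020, Σs = -165.
XᵀX·[α, β, γ]ᵀ = Xᵀs becomes [[3953, 623, 101]; [623, 101, 17]; [101, 17, 4]]·[α, β, γ]ᵀ = [-6456, -1020, -165]ᵀ.
Row-reducing yields α = -181/124, β = -5/4, γ = 57/62.

α = -1.460, β = -1.250, γ = 0.919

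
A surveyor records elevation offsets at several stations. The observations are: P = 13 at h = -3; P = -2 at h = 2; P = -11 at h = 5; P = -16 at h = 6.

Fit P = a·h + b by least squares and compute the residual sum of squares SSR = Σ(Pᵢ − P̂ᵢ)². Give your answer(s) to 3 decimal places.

Sums needed: Σh·h = 74, Σh = 10, Σ1 = 4.
For MᵀP: Σh·P = -194, ΣP = -16.
So MᵀM·[a, b]ᵀ = MᵀP: [[74, 10]; [10, 4]]·[a, b]ᵀ = [-194, -16]ᵀ.
Determinant 74·4 − 10² = 196.
a = ((-194)·4 − 10·(-16))/196 = -22/7; b = (74·(-16) − 10·(-194))/196 = 27/7.
Residuals: -2/7, 3/7, 6/7, -1; SSR = 2.

SSR = 2.000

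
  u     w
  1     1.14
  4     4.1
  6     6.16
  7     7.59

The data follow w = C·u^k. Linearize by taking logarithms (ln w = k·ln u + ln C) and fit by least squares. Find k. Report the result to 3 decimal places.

k = 0.958

With ln wᵢ as the transformed response and ln uᵢ as the regressor:
Sums: Σln u = 5.1240, Σ(ln u)² = 8.9188, Σln w = 5.3869, Σln u·ln w = 9.1576.
Normal system: [[8.9188, 5.1240]; [5.1240, 4]]·[k, ln C]ᵀ = [9.1576, 5.3869]ᵀ.
Slope k = (n·Σln u·ln w − Σln u·Σln w)/(n·Σ(ln u)² − (Σln u)²) = (4·9.1576 − 5.1240·5.3869)/9.4201 = 0.95839; ln C = (Σln w − k·Σln u)/n = 0.11904.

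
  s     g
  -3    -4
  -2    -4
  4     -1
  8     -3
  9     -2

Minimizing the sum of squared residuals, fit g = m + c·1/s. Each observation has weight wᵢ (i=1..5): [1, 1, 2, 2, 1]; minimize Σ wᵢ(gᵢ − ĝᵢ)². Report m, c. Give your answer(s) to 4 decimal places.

Setting ∂/∂m … = 0 gives: 7·m + (1/36)·c = -18;  (1/36)·m + (1373/2592)·c = 67/36.
(Σwᵢ·1 = 7, Σwᵢ·1/s = 1/36, Σwᵢ·1/s·1/s = 1373/2592, Σwᵢ·g = -18, Σwᵢ·1/s·g = 67/36.)
det = 7·(1373/2592) − (1/36)² = 3203/864.
m = ((-18)·(1373/2592) − (1/36)·(67/36))/(3203/864) = -24848/9609; c = (7·(67/36) − (1/36)·(-18))/(3203/864) = 11688/3203.

m = -2.5859, c = 3.6491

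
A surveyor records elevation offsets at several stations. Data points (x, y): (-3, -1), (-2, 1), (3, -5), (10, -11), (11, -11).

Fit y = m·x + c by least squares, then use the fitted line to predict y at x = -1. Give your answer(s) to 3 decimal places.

From the data, Σx·x = 243, Σx = 19, Σ1 = 5.
For Mᵀy: Σx·y = -245, Σy = -27.
Normal equations: [[243, 19]; [19, 5]]·[m, c]ᵀ = [-245, -27]ᵀ.
Determinant 243·5 − 19² = 854.
m = ((-245)·5 − 19·(-27))/854 = -356/427; c = (243·(-27) − 19·(-245))/854 = -953/427.
At x = -1: ŷ = (-356/427)·(-1) + (-953/427)·(1) = -597/427.

ŷ = -1.398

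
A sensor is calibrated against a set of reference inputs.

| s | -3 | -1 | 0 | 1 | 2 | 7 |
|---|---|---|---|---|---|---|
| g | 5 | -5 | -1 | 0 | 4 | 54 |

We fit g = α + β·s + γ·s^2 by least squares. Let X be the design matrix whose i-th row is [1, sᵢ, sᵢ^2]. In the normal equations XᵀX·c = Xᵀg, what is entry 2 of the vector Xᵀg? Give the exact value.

Entry 2 ↔ basis s, so (Xᵀg)_{2} = Σᵢ (s)·gᵢ = (-3)·(5) + (-1)·(-5) + (0)·(-1) + (1)·(0) + (2)·(4) + (7)·(54) = 376.

376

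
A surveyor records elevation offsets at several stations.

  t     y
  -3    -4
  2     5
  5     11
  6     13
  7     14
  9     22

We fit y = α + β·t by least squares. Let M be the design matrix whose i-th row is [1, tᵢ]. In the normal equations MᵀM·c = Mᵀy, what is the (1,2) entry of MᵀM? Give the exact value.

26

Row 1 ↔ basis 1, column 2 ↔ basis t, so (MᵀM)_{1,2} = Σᵢ t = (1)·(-3) + (1)·(2) + (1)·(5) + (1)·(6) + (1)·(7) + (1)·(9) = 26.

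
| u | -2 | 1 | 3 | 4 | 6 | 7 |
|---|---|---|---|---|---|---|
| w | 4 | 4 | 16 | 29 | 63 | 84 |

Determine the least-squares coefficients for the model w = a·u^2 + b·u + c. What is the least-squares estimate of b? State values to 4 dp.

b = 1.0015

The normal system XᵀX·[a, b, c]ᵀ = Xᵀw is [[4051, 643, 115]; [643, 115, 19]; [115, 19, 6]]·[a, b, c]ᵀ = [7012, 1126, 200]ᵀ.
Inverting the 3×3 Gram matrix, [a, b, c]ᵀ = [1055/672, 673/672, 1/14]ᵀ.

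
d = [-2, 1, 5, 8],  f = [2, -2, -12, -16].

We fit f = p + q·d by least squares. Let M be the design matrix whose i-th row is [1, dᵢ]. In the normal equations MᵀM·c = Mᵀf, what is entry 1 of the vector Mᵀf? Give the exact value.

-28

Entry 1 ↔ basis 1, so (Mᵀf)_{1} = Σᵢ fᵢ = (1)·(2) + (1)·(-2) + (1)·(-12) + (1)·(-16) = -28.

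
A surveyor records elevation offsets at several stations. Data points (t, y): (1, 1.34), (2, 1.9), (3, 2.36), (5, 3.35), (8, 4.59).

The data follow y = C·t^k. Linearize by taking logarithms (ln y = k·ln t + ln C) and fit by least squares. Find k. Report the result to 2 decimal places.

With ln yᵢ as the transformed response and ln tᵢ as the regressor:
XᵀX = [[8.6018, 5.4806]; [5.4806, 5]], rhs = [6.5028, 4.5260]ᵀ  (here Σln t = 5.4806, Σ(ln t)² = 8.6018, Σln y = 4.5260, Σln t·ln y = 6.5028).
Δ = 8.6018·5 − (5.4806)² = 12.9714; k = (6.5028·5 − 5.4806·4.5260)/12.9714 = 0.59427, ln C = (8.6018·4.5260 − 5.4806·6.5028)/12.9714 = 0.25381.

k = 0.59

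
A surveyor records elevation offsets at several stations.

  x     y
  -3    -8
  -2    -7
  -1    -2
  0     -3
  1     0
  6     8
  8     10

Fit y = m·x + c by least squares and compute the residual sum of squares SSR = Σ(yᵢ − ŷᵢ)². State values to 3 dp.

Normal-equation sums: Σx·x = 115, Σx = 9, Σ1 = 7.
And Σx·y = 168, Σy = -2.
So MᵀM·[m, c]ᵀ = Mᵀy: [[115, 9]; [9, 7]]·[m, c]ᵀ = [168, -2]ᵀ.
det = 115·7 − 9² = 724.
m = (168·7 − 9·(-2))/724 = 597/362; c = (115·(-2) − 9·168)/724 = -871/362.
Residuals: -117/181, -469/362, 372/181, -215/362, 137/181, 185/362, -285/362; SSR = 1471/181.

SSR = 8.127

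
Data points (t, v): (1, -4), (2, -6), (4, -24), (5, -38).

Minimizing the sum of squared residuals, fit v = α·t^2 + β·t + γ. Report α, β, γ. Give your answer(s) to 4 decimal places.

α = -2.0000, β = 3.4000, γ = -5.2000

Entries of MᵀM: Σt^2·t^2 = 898, Σt^2·t = 198, Σt^2 = 46, Σt·t = 46, Σt = 12, Σ1 = 4.
For Mᵀv: Σt^2·v = -1362, Σt·v = -302, Σv = -72.
Solving the 3×3 system (Gaussian elimination) gives α = -2, β = 17/5, γ = -26/5.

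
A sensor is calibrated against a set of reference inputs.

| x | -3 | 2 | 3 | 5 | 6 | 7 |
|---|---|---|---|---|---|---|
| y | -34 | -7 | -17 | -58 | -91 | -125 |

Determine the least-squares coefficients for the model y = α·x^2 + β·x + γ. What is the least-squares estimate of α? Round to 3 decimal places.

α = -2.958

From the data, Σx^2·x^2 = 4500, Σx^2·x = 692, Σx^2 = 132, Σx·x = 132, Σx = 20, Σ1 = 6.
Moment sums: Σx^2·y = -11338, Σx·y = -1674, Σy = -332.
So MᵀM·[α, β, γ]ᵀ = Mᵀy: [[4500, 692, 132]; [692, 132, 20]; [132, 20, 6]]·[α, β, γ]ᵀ = [-11338, -1674, -332]ᵀ.
Row-reducing yields α = -1615/546, β = 248/91, γ = 179/273.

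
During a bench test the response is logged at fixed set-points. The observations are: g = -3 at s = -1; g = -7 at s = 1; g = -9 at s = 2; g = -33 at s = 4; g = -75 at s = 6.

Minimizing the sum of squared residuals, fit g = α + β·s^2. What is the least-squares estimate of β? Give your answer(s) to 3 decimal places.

Setting ∂/∂α … = 0 gives: 5·α + 58·β = -127;  58·α + 1570·β = -3274.
Δ = 5·1570 − 58² = 4486.
α = ((-127)·1570 − 58·(-3274))/4486 = -4749/2243; β = (5·(-3274) − 58·(-127))/4486 = -4502/2243.

β = -2.007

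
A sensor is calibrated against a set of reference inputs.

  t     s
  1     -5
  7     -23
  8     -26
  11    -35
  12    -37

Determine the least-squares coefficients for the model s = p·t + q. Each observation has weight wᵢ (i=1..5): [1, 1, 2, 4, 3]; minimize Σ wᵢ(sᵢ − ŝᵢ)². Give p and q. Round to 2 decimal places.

Compute the Gram sums: Σwᵢ·t·t = 1094, Σwᵢ·t = 104, Σwᵢ·1 = 11.
For XᵀWs: Σwᵢ·t·s = -3454, Σwᵢ·s = -331.
XᵀWX·[p, q]ᵀ = XᵀWs becomes [[1094, 104]; [104, 11]]·[p, q]ᵀ = [-3454, -331]ᵀ.
det = 1094·11 − 104² = 1218.
p = ((-3454)·11 − 104·(-331))/1218 = -85/29; q = (1094·(-331) − 104·(-3454))/1218 = -69/29.

p = -2.93, q = -2.38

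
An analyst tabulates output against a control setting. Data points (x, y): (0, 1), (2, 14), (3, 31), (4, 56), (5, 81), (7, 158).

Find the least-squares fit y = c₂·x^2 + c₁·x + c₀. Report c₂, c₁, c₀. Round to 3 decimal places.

Sums needed: Σx^2·x^2 = 3379, Σx^2·x = 567, Σx^2 = 103, Σx·x = 103, Σx = 21, Σ1 = 6.
Right-hand side: Σx^2·y = 10998, Σx·y = 1856, Σy = 341.
So MᵀM·[c₂, c₁, c₀]ᵀ = Mᵀy: [[3379, 567, 103]; [567, 103, 21]; [103, 21, 6]]·[c₂, c₁, c₀]ᵀ = [10998, 1856, 341]ᵀ.
Inverting the 3×3 Gram matrix, [c₂, c₁, c₀]ᵀ = [95/31, 1840/1829, 1289/1829]ᵀ.

c₂ = 3.065, c₁ = 1.006, c₀ = 0.705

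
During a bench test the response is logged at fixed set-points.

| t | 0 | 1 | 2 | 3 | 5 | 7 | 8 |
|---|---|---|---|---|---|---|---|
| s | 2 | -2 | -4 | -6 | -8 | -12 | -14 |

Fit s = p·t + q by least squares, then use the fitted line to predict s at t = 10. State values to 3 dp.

ŝ = -17.691

Setting ∂/∂p … = 0 gives: 152·p + 26·q = -264;  26·p + 7·q = -44.
(Σt·t = 152, Σt = 26, Σ1 = 7, Σt·s = -264, Σs = -44.)
Δ = 152·7 − 26² = 388.
p = ((-264)·7 − 26·(-44))/388 = -176/97; q = (152·(-44) − 26·(-264))/388 = 44/97.
At t = 10: ŝ = (-176/97)·(10) + (44/97)·(1) = -1716/97.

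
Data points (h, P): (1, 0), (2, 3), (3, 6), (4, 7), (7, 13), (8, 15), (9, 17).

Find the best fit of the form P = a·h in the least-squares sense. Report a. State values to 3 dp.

a = 1.857

The normal system XᵀX·[a]ᵀ = XᵀP is [[224]]·[a]ᵀ = [416]ᵀ.
a = 416/224 = 1.85714.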